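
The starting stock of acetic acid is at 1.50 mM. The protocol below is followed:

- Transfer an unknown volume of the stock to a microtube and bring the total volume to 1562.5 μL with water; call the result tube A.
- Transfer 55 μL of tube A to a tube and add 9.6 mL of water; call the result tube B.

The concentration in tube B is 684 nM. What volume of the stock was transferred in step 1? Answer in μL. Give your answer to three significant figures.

Step 1: v brought to 1562.5 μL → factor = 1562.5 μL/v
Step 2: 55 μL + 9.6 mL = 9655 μL total → factor 9655/55 = 175.55
Product of known-step factors = 175.55
Overall factor = 1.50 mM / (684 nM) = 2193
Step-1 factor = 2193 / 175.55 = 12.492
v = 1562.5 μL / 12.492 = 125 μL

125 μL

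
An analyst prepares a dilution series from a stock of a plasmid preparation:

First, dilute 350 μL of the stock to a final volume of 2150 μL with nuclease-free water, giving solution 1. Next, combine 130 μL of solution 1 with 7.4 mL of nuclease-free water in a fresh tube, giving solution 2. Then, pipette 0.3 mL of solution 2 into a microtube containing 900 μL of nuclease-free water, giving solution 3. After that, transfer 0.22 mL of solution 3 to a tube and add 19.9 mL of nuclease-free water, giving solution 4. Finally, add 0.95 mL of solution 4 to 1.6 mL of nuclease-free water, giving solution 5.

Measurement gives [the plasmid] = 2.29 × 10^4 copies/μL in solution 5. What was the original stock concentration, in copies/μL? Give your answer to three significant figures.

Step 1: 350 μL brought to 2150 μL → factor 2150/350 = 6.1429
Step 2: 130 μL + 7.4 mL = 7530 μL total → factor 7530/130 = 57.923
Step 3: 0.3 mL + 900 μL = 1.2 mL total → factor 1.2/0.3 = 4
Step 4: 0.22 mL + 19.9 mL = 20.12 mL total → factor 20.12/0.22 = 91.455
Step 5: 0.95 mL + 1.6 mL = 2.55 mL total → factor 2.55/0.95 = 2.6842
Overall dilution factor = 6.1429 × 57.923 × 4 × 91.455 × 2.6842 = 3.4938 × 10^5
Stock = 2.29 × 10^4 copies/μL × 3.4938 × 10^5 = 8.00 × 10^9 copies/μL

8.00 × 10^9 copies/μL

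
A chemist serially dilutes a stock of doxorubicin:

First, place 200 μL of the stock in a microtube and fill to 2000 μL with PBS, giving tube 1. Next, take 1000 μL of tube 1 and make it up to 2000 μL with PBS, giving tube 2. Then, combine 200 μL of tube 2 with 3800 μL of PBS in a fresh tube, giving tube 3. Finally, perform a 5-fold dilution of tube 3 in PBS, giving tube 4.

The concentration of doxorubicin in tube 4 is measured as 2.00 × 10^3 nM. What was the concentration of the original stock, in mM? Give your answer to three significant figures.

4.00 mM

Step 1: 200 μL brought to 2000 μL → factor 2000/200 = 10
Step 2: 1000 μL brought to 2000 μL → factor 2000/1000 = 2
Step 3: 200 μL + 3800 μL = 4000 μL total → factor 4000/200 = 20
Step 4: 5-fold → factor 5
Overall dilution factor = 10 × 2 × 20 × 5 = 2000
Stock = 2.00 × 10^3 nM × 2000 = 4.000 × 10^6 nM = 4.00 mM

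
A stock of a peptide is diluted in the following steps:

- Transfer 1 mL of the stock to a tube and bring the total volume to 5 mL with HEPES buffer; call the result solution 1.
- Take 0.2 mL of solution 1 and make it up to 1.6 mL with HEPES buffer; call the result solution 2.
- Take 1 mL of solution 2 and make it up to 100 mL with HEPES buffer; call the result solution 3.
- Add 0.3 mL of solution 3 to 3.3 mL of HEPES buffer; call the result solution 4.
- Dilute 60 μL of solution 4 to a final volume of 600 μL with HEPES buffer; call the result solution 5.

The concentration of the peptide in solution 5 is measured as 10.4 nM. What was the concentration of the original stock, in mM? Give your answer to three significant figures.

4.99 mM

Step 1: 1 mL brought to 5 mL → factor 5/1 = 5
Step 2: 0.2 mL brought to 1.6 mL → factor 1.6/0.2 = 8
Step 3: 1 mL brought to 100 mL → factor 100/1 = 100
Step 4: 0.3 mL + 3.3 mL = 3.6 mL total → factor 3.6/0.3 = 12
Step 5: 60 μL brought to 600 μL → factor 600/60 = 10
Overall dilution factor = 5 × 8 × 100 × 12 × 10 = 4.8 × 10^5
Stock = 10.4 nM × 4.8 × 10^5 = 4.992 × 10^6 nM = 4.99 mM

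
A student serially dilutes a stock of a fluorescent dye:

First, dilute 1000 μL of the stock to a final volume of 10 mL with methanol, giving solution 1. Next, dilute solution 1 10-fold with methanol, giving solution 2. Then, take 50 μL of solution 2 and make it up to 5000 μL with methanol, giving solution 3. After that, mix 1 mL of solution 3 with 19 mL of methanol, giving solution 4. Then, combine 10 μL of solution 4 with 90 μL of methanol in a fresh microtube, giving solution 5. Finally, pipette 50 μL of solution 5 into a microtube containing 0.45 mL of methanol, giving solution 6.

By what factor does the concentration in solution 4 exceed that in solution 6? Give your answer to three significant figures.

Step 1: 1000 μL brought to 10 mL → factor 10000/1000 = 10
Step 2: 10-fold → factor 10
Step 3: 50 μL brought to 5000 μL → factor 5000/50 = 100
Step 4: 1 mL + 19 mL = 20 mL total → factor 20/1 = 20
Step 5: 10 μL + 90 μL = 100 μL total → factor 100/10 = 10
Step 6: 50 μL + 0.45 mL = 500 μL total → factor 500/50 = 10
Dilution factor to solution 4 = 2 × 10^5; to solution 6 = 2 × 10^7
[solution 4]/[solution 6] = (factor to solution 6)/(factor to solution 4) = 2 × 10^7/2 × 10^5 = 100

100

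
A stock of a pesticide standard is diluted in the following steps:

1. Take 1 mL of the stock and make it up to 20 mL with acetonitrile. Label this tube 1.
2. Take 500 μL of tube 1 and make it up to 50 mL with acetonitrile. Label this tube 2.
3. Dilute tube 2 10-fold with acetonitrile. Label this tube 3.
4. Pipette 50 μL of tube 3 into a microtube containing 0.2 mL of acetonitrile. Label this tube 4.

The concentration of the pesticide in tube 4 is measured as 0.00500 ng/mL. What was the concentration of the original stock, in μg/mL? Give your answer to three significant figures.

0.500 μg/mL

Step 1: 1 mL brought to 20 mL → factor 20/1 = 20
Step 2: 500 μL brought to 50 mL → factor 50000/500 = 100
Step 3: 10-fold → factor 10
Step 4: 50 μL + 0.2 mL = 250 μL total → factor 250/50 = 5
Overall dilution factor = 20 × 100 × 10 × 5 = 1 × 10^5
Stock = 0.00500 ng/mL × 1 × 10^5 = 500.0 ng/mL = 0.500 μg/mL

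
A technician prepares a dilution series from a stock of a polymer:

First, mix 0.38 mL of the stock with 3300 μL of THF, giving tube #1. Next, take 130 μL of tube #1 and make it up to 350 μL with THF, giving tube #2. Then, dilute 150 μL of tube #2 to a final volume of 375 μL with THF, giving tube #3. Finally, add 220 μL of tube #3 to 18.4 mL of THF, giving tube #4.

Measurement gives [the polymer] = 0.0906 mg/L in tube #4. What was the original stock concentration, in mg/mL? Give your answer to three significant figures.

Step 1: 0.38 mL + 3300 μL = 3.68 mL total → factor 3.68/0.38 = 9.6842
Step 2: 130 μL brought to 350 μL → factor 350/130 = 2.6923
Step 3: 150 μL brought to 375 μL → factor 375/150 = 2.5
Step 4: 220 μL + 18.4 mL = 18620 μL total → factor 18620/220 = 84.636
Overall dilution factor = 9.6842 × 2.6923 × 2.5 × 84.636 = 5516.8
Stock = 0.0906 mg/L × 5516.8 = 499.8 mg/L = 0.500 mg/mL

0.500 mg/mL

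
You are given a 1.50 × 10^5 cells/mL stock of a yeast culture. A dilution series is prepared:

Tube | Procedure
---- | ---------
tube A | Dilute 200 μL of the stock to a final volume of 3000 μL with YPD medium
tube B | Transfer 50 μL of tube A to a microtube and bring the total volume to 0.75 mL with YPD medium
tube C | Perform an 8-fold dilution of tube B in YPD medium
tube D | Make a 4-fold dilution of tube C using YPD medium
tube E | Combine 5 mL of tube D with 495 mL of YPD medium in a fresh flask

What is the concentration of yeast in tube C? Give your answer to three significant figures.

83.3 cells/mL

Step 1: 200 μL brought to 3000 μL → factor 3000/200 = 15
Step 2: 50 μL brought to 0.75 mL → factor 750/50 = 15
Step 3: 8-fold → factor 8
Dilution factor through tube C = 15 × 15 × 8 = 1800
[tube C] = 1.50 × 10^5 cells/mL / 1800 = 83.3 cells/mL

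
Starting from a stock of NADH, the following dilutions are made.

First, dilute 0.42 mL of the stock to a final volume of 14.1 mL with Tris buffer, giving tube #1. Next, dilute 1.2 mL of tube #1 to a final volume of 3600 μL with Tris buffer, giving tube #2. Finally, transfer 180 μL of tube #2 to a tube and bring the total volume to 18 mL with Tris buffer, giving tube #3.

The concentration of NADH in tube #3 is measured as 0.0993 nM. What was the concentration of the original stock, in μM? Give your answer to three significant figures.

Step 1: 0.42 mL brought to 14.1 mL → factor 14.1/0.42 = 33.571
Step 2: 1.2 mL brought to 3600 μL → factor 3.6/1.2 = 3
Step 3: 180 μL brought to 18 mL → factor 18000/180 = 100
Overall dilution factor = 33.571 × 3 × 100 = 10071
Stock = 0.0993 nM × 10071 = 1000 nM = 1.00 μM

1.00 μM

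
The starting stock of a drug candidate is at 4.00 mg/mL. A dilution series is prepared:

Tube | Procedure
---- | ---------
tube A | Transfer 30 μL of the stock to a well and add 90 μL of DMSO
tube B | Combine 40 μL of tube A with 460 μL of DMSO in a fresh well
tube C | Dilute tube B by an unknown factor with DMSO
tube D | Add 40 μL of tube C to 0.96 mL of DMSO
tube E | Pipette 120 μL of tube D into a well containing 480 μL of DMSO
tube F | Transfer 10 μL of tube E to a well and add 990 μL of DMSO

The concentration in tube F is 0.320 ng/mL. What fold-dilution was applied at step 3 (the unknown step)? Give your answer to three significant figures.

Step 1: 30 μL + 90 μL = 120 μL total → factor 120/30 = 4
Step 2: 40 μL + 460 μL = 500 μL total → factor 500/40 = 12.5
Step 3: unknown factor x
Step 4: 40 μL + 0.96 mL = 1000 μL total → factor 1000/40 = 25
Step 5: 120 μL + 480 μL = 600 μL total → factor 600/120 = 5
Step 6: 10 μL + 990 μL = 1000 μL total → factor 1000/10 = 100
Product of known-step factors = 6.25 × 10^5
Overall factor = 4.00 mg/mL / (0.320 ng/mL) = 1.25 × 10^7
x = 1.25 × 10^7 / 6.25 × 10^5 = 20.0

20.0-fold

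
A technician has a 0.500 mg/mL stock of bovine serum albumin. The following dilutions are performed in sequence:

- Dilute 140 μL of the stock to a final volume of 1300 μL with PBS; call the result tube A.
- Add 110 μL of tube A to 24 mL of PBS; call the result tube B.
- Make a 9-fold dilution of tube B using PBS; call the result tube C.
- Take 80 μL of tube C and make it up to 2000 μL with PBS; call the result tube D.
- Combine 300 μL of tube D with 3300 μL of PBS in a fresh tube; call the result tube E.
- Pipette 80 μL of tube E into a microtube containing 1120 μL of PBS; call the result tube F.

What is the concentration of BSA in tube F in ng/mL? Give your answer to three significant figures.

0.00607 ng/mL

Step 1: 140 μL brought to 1300 μL → factor 1300/140 = 9.2857
Step 2: 110 μL + 24 mL = 24110 μL total → factor 24110/110 = 219.18
Step 3: 9-fold → factor 9
Step 4: 80 μL brought to 2000 μL → factor 2000/80 = 25
Step 5: 300 μL + 3300 μL = 3600 μL total → factor 3600/300 = 12
Step 6: 80 μL + 1120 μL = 1200 μL total → factor 1200/80 = 15
Overall dilution factor = 9.2857 × 219.18 × 9 × 25 × 12 × 15 = 8.2428 × 10^7
Final = 0.500 mg/mL / 8.2428 × 10^7 = 6.066 × 10^-9 mg/mL = 0.00607 ng/mL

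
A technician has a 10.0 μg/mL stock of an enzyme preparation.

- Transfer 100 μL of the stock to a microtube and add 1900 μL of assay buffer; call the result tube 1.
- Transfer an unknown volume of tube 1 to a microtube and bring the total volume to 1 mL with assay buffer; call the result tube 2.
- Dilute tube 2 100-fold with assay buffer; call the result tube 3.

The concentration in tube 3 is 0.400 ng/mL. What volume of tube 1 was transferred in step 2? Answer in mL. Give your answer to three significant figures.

0.0800 mL

Step 1: 100 μL + 1900 μL = 2000 μL total → factor 2000/100 = 20
Step 2: v brought to 1 mL → factor = 1 mL/v
Step 3: 100-fold → factor 100
Product of known-step factors = 2000
Overall factor = 10.0 μg/mL / (0.400 ng/mL) = 25000
Step-2 factor = 25000 / 2000 = 12.5
v = 1 mL / 12.5 = 0.0800 mL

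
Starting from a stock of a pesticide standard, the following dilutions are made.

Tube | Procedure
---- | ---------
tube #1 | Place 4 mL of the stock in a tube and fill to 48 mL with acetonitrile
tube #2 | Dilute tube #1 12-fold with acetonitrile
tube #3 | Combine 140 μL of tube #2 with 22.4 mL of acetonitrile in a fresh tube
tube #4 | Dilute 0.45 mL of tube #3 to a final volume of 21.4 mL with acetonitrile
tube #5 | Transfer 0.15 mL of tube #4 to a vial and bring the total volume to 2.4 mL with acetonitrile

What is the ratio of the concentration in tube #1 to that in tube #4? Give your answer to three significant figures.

Step 1: 4 mL brought to 48 mL → factor 48/4 = 12
Step 2: 12-fold → factor 12
Step 3: 140 μL + 22.4 mL = 22540 μL total → factor 22540/140 = 161
Step 4: 0.45 mL brought to 21.4 mL → factor 21.4/0.45 = 47.556
Dilution factor to tube #1 = 12; to tube #4 = 1.1025 × 10^6
[tube #1]/[tube #4] = (factor to tube #4)/(factor to tube #1) = 1.1025 × 10^6/12 = 9.19 × 10^4

9.19 × 10^4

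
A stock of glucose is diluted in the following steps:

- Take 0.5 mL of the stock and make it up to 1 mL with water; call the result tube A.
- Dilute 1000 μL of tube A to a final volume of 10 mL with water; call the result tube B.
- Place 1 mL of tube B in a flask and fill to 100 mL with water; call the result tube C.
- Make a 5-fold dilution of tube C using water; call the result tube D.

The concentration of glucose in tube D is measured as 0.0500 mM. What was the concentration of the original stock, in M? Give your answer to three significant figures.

Step 1: 0.5 mL brought to 1 mL → factor 1/0.5 = 2
Step 2: 1000 μL brought to 10 mL → factor 10000/1000 = 10
Step 3: 1 mL brought to 100 mL → factor 100/1 = 100
Step 4: 5-fold → factor 5
Overall dilution factor = 2 × 10 × 100 × 5 = 10000
Stock = 0.0500 mM × 10000 = 500.0 mM = 0.500 M

0.500 M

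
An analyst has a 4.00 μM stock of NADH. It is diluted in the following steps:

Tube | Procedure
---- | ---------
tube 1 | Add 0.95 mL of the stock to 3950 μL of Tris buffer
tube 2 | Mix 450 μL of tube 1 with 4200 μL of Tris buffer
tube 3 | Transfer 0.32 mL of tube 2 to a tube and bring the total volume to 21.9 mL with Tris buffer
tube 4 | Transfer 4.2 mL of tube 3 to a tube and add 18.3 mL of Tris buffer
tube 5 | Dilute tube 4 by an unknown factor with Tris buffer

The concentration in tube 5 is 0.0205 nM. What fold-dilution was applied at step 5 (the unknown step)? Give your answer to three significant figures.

Step 1: 0.95 mL + 3950 μL = 4.9 mL total → factor 4.9/0.95 = 5.1579
Step 2: 450 μL + 4200 μL = 4650 μL total → factor 4650/450 = 10.333
Step 3: 0.32 mL brought to 21.9 mL → factor 21.9/0.32 = 68.438
Step 4: 4.2 mL + 18.3 mL = 22.5 mL total → factor 22.5/4.2 = 5.3571
Step 5: unknown factor x
Product of known-step factors = 19541
Overall factor = 4.00 μM / (0.0205 nM) = 1.9512 × 10^5
x = 1.9512 × 10^5 / 19541 = 9.99

9.99-fold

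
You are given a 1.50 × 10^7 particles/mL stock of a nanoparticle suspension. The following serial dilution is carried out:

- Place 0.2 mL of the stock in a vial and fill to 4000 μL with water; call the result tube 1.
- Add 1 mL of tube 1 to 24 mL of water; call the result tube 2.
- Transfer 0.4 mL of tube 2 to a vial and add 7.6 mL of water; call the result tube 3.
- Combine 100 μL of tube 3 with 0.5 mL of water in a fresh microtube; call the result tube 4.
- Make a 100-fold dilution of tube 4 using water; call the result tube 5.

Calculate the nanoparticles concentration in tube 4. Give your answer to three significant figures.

Step 1: 0.2 mL brought to 4000 μL → factor 4/0.2 = 20
Step 2: 1 mL + 24 mL = 25 mL total → factor 25/1 = 25
Step 3: 0.4 mL + 7.6 mL = 8 mL total → factor 8/0.4 = 20
Step 4: 100 μL + 0.5 mL = 600 μL total → factor 600/100 = 6
Dilution factor through tube 4 = 20 × 25 × 20 × 6 = 60000
[tube 4] = 1.50 × 10^7 particles/mL / 60000 = 250 particles/mL

250 particles/mL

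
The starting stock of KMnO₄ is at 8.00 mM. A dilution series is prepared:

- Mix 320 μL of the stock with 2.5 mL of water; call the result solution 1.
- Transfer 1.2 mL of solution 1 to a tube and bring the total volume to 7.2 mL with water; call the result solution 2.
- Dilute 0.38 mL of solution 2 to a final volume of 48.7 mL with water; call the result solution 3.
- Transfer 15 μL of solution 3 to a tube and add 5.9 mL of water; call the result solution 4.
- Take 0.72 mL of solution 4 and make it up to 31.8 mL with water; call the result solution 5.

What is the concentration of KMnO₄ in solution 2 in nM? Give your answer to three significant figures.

1.51 × 10^5 nM

Step 1: 320 μL + 2.5 mL = 2820 μL total → factor 2820/320 = 8.8125
Step 2: 1.2 mL brought to 7.2 mL → factor 7.2/1.2 = 6
Dilution factor through solution 2 = 8.8125 × 6 = 52.875
[solution 2] = 8.00 mM / 52.875 = 0.1513 mM = 1.51 × 10^5 nM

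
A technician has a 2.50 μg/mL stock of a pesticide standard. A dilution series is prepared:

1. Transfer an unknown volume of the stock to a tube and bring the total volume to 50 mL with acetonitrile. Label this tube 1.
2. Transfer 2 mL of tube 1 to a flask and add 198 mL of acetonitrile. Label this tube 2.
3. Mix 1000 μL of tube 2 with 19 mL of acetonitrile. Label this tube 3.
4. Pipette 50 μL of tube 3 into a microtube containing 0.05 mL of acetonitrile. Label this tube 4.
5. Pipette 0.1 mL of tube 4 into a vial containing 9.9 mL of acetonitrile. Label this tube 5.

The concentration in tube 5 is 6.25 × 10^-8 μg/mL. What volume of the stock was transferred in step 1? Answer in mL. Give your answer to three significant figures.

Step 1: v brought to 50 mL → factor = 50 mL/v
Step 2: 2 mL + 198 mL = 200 mL total → factor 200/2 = 100
Step 3: 1000 μL + 19 mL = 20000 μL total → factor 20000/1000 = 20
Step 4: 50 μL + 0.05 mL = 100 μL total → factor 100/50 = 2
Step 5: 0.1 mL + 9.9 mL = 10 mL total → factor 10/0.1 = 100
Product of known-step factors = 4 × 10^5
Overall factor = 2.50 μg/mL / (6.25 × 10^-8 μg/mL) = 4 × 10^7
Step-1 factor = 4 × 10^7 / 4 × 10^5 = 100
v = 50 mL / 100 = 0.500 mL

0.500 mL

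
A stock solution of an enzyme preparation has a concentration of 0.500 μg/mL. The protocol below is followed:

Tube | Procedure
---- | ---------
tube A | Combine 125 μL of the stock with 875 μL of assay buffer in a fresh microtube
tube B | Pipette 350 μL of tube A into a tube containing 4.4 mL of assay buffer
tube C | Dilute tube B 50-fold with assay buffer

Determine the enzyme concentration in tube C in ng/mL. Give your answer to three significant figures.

0.0921 ng/mL

Step 1: 125 μL + 875 μL = 1000 μL total → factor 1000/125 = 8
Step 2: 350 μL + 4.4 mL = 4750 μL total → factor 4750/350 = 13.571
Step 3: 50-fold → factor 50
Overall dilution factor = 8 × 13.571 × 50 = 5428.6
Final = 0.500 μg/mL / 5428.6 = 9.211 × 10^-5 μg/mL = 0.0921 ng/mL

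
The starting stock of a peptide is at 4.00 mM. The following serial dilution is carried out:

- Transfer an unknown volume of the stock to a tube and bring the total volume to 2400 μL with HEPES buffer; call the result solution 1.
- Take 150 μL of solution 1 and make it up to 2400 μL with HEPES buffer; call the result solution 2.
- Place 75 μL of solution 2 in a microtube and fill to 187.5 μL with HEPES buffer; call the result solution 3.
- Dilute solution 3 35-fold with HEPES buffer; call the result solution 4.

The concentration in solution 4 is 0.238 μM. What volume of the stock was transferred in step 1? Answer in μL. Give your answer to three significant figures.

Step 1: v brought to 2400 μL → factor = 2400 μL/v
Step 2: 150 μL brought to 2400 μL → factor 2400/150 = 16
Step 3: 75 μL brought to 187.5 μL → factor 187.5/75 = 2.5
Step 4: 35-fold → factor 35
Product of known-step factors = 1400
Overall factor = 4.00 mM / (0.238 μM) = 16807
Step-1 factor = 16807 / 1400 = 12.005
v = 2400 μL / 12.005 = 200 μL

200 μL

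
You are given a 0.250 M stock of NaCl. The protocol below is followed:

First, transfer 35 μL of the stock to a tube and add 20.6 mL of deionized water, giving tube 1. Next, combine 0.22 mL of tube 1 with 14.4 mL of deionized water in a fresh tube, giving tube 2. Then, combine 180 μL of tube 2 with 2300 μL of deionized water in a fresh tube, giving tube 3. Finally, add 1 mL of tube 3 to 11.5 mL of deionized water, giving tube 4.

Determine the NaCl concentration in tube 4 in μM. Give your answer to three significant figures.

Step 1: 35 μL + 20.6 mL = 20635 μL total → factor 20635/35 = 589.57
Step 2: 0.22 mL + 14.4 mL = 14.62 mL total → factor 14.62/0.22 = 66.455
Step 3: 180 μL + 2300 μL = 2480 μL total → factor 2480/180 = 13.778
Step 4: 1 mL + 11.5 mL = 12.5 mL total → factor 12.5/1 = 12.5
Overall dilution factor = 589.57 × 66.455 × 13.778 × 12.5 = 6.7476 × 10^6
Final = 0.250 M / 6.7476 × 10^6 = 3.705 × 10^-8 M = 0.0371 μM

0.0371 μM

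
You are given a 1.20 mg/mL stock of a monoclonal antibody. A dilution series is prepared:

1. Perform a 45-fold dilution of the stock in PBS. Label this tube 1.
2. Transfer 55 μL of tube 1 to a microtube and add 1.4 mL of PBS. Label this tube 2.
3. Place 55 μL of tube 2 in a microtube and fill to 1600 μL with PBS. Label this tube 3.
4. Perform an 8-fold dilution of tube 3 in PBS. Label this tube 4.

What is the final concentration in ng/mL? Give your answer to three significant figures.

Step 1: 45-fold → factor 45
Step 2: 55 μL + 1.4 mL = 1455 μL total → factor 1455/55 = 26.455
Step 3: 55 μL brought to 1600 μL → factor 1600/55 = 29.091
Step 4: 8-fold → factor 8
Overall dilution factor = 45 × 26.455 × 29.091 × 8 = 2.7705 × 10^5
Final = 1.20 mg/mL / 2.7705 × 10^5 = 4.331 × 10^-6 mg/mL = 4.33 ng/mL

4.33 ng/mL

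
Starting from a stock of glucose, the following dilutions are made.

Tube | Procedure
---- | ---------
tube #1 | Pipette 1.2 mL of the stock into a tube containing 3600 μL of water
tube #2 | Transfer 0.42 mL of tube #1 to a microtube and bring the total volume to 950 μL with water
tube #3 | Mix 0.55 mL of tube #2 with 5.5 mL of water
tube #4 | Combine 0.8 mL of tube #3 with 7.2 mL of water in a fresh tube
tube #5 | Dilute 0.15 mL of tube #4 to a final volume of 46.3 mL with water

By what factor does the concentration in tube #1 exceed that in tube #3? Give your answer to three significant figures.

24.9

Step 1: 1.2 mL + 3600 μL = 4.8 mL total → factor 4.8/1.2 = 4
Step 2: 0.42 mL brought to 950 μL → factor 0.95/0.42 = 2.2619
Step 3: 0.55 mL + 5.5 mL = 6.05 mL total → factor 6.05/0.55 = 11
Dilution factor to tube #1 = 4; to tube #3 = 99.524
[tube #1]/[tube #3] = (factor to tube #3)/(factor to tube #1) = 99.524/4 = 24.9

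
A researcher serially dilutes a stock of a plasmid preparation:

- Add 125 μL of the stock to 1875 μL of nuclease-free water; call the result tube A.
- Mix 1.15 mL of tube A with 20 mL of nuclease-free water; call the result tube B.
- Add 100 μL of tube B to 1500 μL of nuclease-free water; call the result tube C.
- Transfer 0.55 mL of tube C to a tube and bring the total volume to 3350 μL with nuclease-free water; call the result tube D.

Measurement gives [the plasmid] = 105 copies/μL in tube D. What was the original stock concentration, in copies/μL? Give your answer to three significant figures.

Step 1: 125 μL + 1875 μL = 2000 μL total → factor 2000/125 = 16
Step 2: 1.15 mL + 20 mL = 21.15 mL total → factor 21.15/1.15 = 18.391
Step 3: 100 μL + 1500 μL = 1600 μL total → factor 1600/100 = 16
Step 4: 0.55 mL brought to 3350 μL → factor 3.35/0.55 = 6.0909
Overall dilution factor = 16 × 18.391 × 16 × 6.0909 = 28677
Stock = 105 copies/μL × 28677 = 3.01 × 10^6 copies/μL

3.01 × 10^6 copies/μL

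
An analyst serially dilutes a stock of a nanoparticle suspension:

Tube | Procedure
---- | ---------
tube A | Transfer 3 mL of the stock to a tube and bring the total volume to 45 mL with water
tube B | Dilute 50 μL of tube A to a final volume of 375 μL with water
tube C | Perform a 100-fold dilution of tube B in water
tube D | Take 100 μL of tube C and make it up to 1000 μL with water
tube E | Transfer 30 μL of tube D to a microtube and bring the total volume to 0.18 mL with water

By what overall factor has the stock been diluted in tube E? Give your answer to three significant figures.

Step 1: 3 mL brought to 45 mL → factor 45/3 = 15
Step 2: 50 μL brought to 375 μL → factor 375/50 = 7.5
Step 3: 100-fold → factor 100
Step 4: 100 μL brought to 1000 μL → factor 1000/100 = 10
Step 5: 30 μL brought to 0.18 mL → factor 180/30 = 6
Overall dilution factor = 15 × 7.5 × 100 × 10 × 6 = 6.75 × 10^5

6.75 × 10^5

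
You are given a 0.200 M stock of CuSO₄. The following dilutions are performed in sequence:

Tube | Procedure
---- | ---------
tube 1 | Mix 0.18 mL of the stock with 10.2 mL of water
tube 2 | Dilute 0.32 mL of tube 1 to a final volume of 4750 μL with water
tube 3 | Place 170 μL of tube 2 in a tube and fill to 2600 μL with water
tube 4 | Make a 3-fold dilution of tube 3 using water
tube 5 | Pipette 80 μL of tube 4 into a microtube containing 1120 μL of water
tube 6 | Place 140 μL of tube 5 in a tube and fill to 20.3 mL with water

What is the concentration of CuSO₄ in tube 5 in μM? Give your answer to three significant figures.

0.339 μM

Step 1: 0.18 mL + 10.2 mL = 10.38 mL total → factor 10.38/0.18 = 57.667
Step 2: 0.32 mL brought to 4750 μL → factor 4.75/0.32 = 14.844
Step 3: 170 μL brought to 2600 μL → factor 2600/170 = 15.294
Step 4: 3-fold → factor 3
Step 5: 80 μL + 1120 μL = 1200 μL total → factor 1200/80 = 15
Dilution factor through tube 5 = 57.667 × 14.844 × 15.294 × 3 × 15 = 5.8912 × 10^5
[tube 5] = 0.200 M / 5.8912 × 10^5 = 3.395 × 10^-7 M = 0.339 μM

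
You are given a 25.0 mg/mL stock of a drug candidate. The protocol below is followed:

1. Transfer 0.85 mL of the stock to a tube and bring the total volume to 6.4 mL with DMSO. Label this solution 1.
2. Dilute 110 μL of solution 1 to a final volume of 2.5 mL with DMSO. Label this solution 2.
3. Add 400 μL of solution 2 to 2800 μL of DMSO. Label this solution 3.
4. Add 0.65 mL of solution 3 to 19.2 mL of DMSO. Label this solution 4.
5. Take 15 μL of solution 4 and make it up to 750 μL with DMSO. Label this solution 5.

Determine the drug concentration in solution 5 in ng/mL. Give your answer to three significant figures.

12.0 ng/mL

Step 1: 0.85 mL brought to 6.4 mL → factor 6.4/0.85 = 7.5294
Step 2: 110 μL brought to 2.5 mL → factor 2500/110 = 22.727
Step 3: 400 μL + 2800 μL = 3200 μL total → factor 3200/400 = 8
Step 4: 0.65 mL + 19.2 mL = 19.85 mL total → factor 19.85/0.65 = 30.538
Step 5: 15 μL brought to 750 μL → factor 750/15 = 50
Overall dilution factor = 7.5294 × 22.727 × 8 × 30.538 × 50 = 2.0903 × 10^6
Final = 25.0 mg/mL / 2.0903 × 10^6 = 1.196 × 10^-5 mg/mL = 12.0 ng/mL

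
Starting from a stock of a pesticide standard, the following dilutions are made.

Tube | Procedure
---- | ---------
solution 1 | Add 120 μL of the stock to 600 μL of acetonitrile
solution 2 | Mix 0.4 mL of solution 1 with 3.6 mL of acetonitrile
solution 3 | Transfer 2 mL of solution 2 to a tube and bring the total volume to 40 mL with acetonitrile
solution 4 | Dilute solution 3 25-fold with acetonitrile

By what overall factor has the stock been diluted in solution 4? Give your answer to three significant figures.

3.00 × 10^4

Step 1: 120 μL + 600 μL = 720 μL total → factor 720/120 = 6
Step 2: 0.4 mL + 3.6 mL = 4 mL total → factor 4/0.4 = 10
Step 3: 2 mL brought to 40 mL → factor 40/2 = 20
Step 4: 25-fold → factor 25
Overall dilution factor = 6 × 10 × 20 × 25 = 30000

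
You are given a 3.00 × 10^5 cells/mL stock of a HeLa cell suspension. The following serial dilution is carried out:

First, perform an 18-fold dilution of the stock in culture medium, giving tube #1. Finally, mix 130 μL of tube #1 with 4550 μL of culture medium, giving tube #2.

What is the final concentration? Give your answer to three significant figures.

463 cells/mL

Step 1: 18-fold → factor 18
Step 2: 130 μL + 4550 μL = 4680 μL total → factor 4680/130 = 36
Overall dilution factor = 18 × 36 = 648
Final = 3.00 × 10^5 cells/mL / 648 = 463 cells/mL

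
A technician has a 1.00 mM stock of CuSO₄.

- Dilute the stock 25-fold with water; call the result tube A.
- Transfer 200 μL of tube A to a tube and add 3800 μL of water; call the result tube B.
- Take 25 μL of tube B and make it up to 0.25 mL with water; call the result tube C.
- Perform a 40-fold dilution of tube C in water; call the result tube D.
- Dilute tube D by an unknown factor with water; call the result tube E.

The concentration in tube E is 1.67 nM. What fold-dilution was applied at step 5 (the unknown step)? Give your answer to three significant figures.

Step 1: 25-fold → factor 25
Step 2: 200 μL + 3800 μL = 4000 μL total → factor 4000/200 = 20
Step 3: 25 μL brought to 0.25 mL → factor 250/25 = 10
Step 4: 40-fold → factor 40
Step 5: unknown factor x
Product of known-step factors = 2 × 10^5
Overall factor = 1.00 mM / (1.67 nM) = 5.988 × 10^5
x = 5.988 × 10^5 / 2 × 10^5 = 2.99

2.99-fold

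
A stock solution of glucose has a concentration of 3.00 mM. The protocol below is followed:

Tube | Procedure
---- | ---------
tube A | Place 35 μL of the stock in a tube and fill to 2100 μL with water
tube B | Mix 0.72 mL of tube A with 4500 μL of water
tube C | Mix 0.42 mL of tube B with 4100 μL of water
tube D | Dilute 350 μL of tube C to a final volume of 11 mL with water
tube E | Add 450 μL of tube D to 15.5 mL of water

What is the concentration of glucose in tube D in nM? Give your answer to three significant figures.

20.4 nM

Step 1: 35 μL brought to 2100 μL → factor 2100/35 = 60
Step 2: 0.72 mL + 4500 μL = 5.22 mL total → factor 5.22/0.72 = 7.25
Step 3: 0.42 mL + 4100 μL = 4.52 mL total → factor 4.52/0.42 = 10.762
Step 4: 350 μL brought to 11 mL → factor 11000/350 = 31.429
Dilution factor through tube D = 60 × 7.25 × 10.762 × 31.429 = 1.4713 × 10^5
[tube D] = 3.00 mM / 1.4713 × 10^5 = 2.039 × 10^-5 mM = 20.4 nM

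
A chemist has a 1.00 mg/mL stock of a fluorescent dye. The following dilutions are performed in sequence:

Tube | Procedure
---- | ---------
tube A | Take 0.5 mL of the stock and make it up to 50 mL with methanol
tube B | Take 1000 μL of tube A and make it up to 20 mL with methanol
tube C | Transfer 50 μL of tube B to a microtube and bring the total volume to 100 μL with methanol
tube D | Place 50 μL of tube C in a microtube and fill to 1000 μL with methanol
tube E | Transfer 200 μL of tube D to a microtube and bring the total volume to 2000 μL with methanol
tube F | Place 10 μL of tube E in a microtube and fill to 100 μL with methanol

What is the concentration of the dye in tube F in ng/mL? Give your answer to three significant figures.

Step 1: 0.5 mL brought to 50 mL → factor 50/0.5 = 100
Step 2: 1000 μL brought to 20 mL → factor 20000/1000 = 20
Step 3: 50 μL brought to 100 μL → factor 100/50 = 2
Step 4: 50 μL brought to 1000 μL → factor 1000/50 = 20
Step 5: 200 μL brought to 2000 μL → factor 2000/200 = 10
Step 6: 10 μL brought to 100 μL → factor 100/10 = 10
Overall dilution factor = 100 × 20 × 2 × 20 × 10 × 10 = 8 × 10^6
Final = 1.00 mg/mL / 8 × 10^6 = 1.250 × 10^-7 mg/mL = 0.125 ng/mL

0.125 ng/mL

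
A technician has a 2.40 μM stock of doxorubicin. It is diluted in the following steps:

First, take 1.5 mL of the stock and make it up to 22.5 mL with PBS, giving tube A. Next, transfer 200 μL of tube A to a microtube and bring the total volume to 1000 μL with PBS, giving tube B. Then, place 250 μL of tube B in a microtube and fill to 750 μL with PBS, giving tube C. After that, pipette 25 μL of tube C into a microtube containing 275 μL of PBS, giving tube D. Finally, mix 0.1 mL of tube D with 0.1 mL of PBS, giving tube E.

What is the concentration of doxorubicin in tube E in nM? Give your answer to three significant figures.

0.444 nM

Step 1: 1.5 mL brought to 22.5 mL → factor 22.5/1.5 = 15
Step 2: 200 μL brought to 1000 μL → factor 1000/200 = 5
Step 3: 250 μL brought to 750 μL → factor 750/250 = 3
Step 4: 25 μL + 275 μL = 300 μL total → factor 300/25 = 12
Step 5: 0.1 mL + 0.1 mL = 0.2 mL total → factor 0.2/0.1 = 2
Overall dilution factor = 15 × 5 × 3 × 12 × 2 = 5400
Final = 2.40 μM / 5400 = 0.0004444 μM = 0.444 nM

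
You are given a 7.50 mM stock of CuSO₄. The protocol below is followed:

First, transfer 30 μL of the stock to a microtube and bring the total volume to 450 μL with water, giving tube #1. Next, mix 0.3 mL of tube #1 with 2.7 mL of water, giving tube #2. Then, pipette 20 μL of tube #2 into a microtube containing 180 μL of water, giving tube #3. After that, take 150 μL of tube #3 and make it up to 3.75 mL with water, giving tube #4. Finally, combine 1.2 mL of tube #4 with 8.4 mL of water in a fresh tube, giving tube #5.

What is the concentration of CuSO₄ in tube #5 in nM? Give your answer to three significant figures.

25.0 nM

Step 1: 30 μL brought to 450 μL → factor 450/30 = 15
Step 2: 0.3 mL + 2.7 mL = 3 mL total → factor 3/0.3 = 10
Step 3: 20 μL + 180 μL = 200 μL total → factor 200/20 = 10
Step 4: 150 μL brought to 3.75 mL → factor 3750/150 = 25
Step 5: 1.2 mL + 8.4 mL = 9.6 mL total → factor 9.6/1.2 = 8
Overall dilution factor = 15 × 10 × 10 × 25 × 8 = 3 × 10^5
Final = 7.50 mM / 3 × 10^5 = 2.500 × 10^-5 mM = 25.0 nM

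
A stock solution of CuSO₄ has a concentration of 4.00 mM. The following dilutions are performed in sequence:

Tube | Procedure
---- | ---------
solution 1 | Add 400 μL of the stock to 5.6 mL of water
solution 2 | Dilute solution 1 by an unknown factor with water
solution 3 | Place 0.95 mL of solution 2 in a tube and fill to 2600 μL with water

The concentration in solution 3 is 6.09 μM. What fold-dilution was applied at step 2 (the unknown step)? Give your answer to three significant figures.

16.0-fold

Step 1: 400 μL + 5.6 mL = 6000 μL total → factor 6000/400 = 15
Step 2: unknown factor x
Step 3: 0.95 mL brought to 2600 μL → factor 2.6/0.95 = 2.7368
Product of known-step factors = 41.053
Overall factor = 4.00 mM / (6.09 μM) = 656.81
x = 656.81 / 41.053 = 16.0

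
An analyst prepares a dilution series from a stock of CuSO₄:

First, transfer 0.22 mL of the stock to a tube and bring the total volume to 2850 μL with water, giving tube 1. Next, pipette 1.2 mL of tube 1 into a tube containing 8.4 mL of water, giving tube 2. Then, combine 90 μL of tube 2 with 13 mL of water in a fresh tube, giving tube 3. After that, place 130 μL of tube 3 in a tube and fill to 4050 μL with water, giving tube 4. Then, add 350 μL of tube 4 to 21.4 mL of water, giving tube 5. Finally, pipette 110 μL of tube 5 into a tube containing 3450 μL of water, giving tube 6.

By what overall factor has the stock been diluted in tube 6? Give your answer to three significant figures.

Step 1: 0.22 mL brought to 2850 μL → factor 2.85/0.22 = 12.955
Step 2: 1.2 mL + 8.4 mL = 9.6 mL total → factor 9.6/1.2 = 8
Step 3: 90 μL + 13 mL = 13090 μL total → factor 13090/90 = 145.44
Step 4: 130 μL brought to 4050 μL → factor 4050/130 = 31.154
Step 5: 350 μL + 21.4 mL = 21750 μL total → factor 21750/350 = 62.143
Step 6: 110 μL + 3450 μL = 3560 μL total → factor 3560/110 = 32.364
Overall dilution factor = 12.955 × 8 × 145.44 × 31.154 × 62.143 × 32.364 = 9.4443 × 10^8

9.44 × 10^8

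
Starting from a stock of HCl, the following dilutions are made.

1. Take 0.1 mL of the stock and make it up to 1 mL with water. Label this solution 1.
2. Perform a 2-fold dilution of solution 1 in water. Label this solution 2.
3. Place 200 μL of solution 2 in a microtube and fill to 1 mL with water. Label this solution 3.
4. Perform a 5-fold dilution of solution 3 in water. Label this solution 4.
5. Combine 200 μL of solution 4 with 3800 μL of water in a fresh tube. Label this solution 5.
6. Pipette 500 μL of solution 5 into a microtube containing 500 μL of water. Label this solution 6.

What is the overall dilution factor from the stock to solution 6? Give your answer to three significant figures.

2.00 × 10^4

Step 1: 0.1 mL brought to 1 mL → factor 1/0.1 = 10
Step 2: 2-fold → factor 2
Step 3: 200 μL brought to 1 mL → factor 1000/200 = 5
Step 4: 5-fold → factor 5
Step 5: 200 μL + 3800 μL = 4000 μL total → factor 4000/200 = 20
Step 6: 500 μL + 500 μL = 1000 μL total → factor 1000/500 = 2
Overall dilution factor = 10 × 2 × 5 × 5 × 20 × 2 = 20000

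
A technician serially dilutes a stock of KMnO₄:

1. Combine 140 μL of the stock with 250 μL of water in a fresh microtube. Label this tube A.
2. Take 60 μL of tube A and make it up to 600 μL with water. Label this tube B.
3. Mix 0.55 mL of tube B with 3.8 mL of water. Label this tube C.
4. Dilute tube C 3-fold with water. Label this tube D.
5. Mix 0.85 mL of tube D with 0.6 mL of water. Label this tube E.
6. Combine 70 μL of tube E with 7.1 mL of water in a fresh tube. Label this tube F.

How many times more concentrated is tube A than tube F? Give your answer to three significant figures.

Step 1: 140 μL + 250 μL = 390 μL total → factor 390/140 = 2.7857
Step 2: 60 μL brought to 600 μL → factor 600/60 = 10
Step 3: 0.55 mL + 3.8 mL = 4.35 mL total → factor 4.35/0.55 = 7.9091
Step 4: 3-fold → factor 3
Step 5: 0.85 mL + 0.6 mL = 1.45 mL total → factor 1.45/0.85 = 1.7059
Step 6: 70 μL + 7.1 mL = 7170 μL total → factor 7170/70 = 102.43
Dilution factor to tube A = 2.7857; to tube F = 1.1549 × 10^5
[tube A]/[tube F] = (factor to tube F)/(factor to tube A) = 1.1549 × 10^5/2.7857 = 4.15 × 10^4

4.15 × 10^4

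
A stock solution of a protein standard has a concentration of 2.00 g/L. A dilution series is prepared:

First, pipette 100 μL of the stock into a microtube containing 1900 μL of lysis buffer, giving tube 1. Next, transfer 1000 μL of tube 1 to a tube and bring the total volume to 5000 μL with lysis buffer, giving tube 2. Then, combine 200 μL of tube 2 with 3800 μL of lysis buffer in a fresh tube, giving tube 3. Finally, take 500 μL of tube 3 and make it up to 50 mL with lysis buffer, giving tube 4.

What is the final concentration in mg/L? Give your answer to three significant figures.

0.0100 mg/L

Step 1: 100 μL + 1900 μL = 2000 μL total → factor 2000/100 = 20
Step 2: 1000 μL brought to 5000 μL → factor 5000/1000 = 5
Step 3: 200 μL + 3800 μL = 4000 μL total → factor 4000/200 = 20
Step 4: 500 μL brought to 50 mL → factor 50000/500 = 100
Overall dilution factor = 20 × 5 × 20 × 100 = 2 × 10^5
Final = 2.00 g/L / 2 × 10^5 = 1.000 × 10^-5 g/L = 0.0100 mg/L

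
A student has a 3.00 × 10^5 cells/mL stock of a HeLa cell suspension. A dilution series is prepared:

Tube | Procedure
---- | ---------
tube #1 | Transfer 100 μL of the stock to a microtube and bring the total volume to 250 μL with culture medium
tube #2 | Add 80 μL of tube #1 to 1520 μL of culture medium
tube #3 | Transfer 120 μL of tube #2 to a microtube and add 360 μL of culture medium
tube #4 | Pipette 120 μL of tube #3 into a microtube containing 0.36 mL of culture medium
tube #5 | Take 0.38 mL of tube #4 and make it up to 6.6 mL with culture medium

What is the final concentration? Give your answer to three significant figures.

21.6 cells/mL

Step 1: 100 μL brought to 250 μL → factor 250/100 = 2.5
Step 2: 80 μL + 1520 μL = 1600 μL total → factor 1600/80 = 20
Step 3: 120 μL + 360 μL = 480 μL total → factor 480/120 = 4
Step 4: 120 μL + 0.36 mL = 480 μL total → factor 480/120 = 4
Step 5: 0.38 mL brought to 6.6 mL → factor 6.6/0.38 = 17.368
Overall dilution factor = 2.5 × 20 × 4 × 4 × 17.368 = 13895
Final = 3.00 × 10^5 cells/mL / 13895 = 21.6 cells/mL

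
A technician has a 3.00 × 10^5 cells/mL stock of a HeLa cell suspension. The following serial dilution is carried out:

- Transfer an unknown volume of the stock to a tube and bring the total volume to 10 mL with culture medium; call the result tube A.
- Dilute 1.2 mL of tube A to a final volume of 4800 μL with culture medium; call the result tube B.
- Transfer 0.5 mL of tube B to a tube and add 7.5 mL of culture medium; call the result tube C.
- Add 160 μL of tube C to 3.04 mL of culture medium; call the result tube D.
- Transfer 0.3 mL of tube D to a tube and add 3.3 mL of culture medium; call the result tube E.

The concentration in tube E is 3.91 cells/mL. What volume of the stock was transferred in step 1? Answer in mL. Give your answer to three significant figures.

Step 1: v brought to 10 mL → factor = 10 mL/v
Step 2: 1.2 mL brought to 4800 μL → factor 4.8/1.2 = 4
Step 3: 0.5 mL + 7.5 mL = 8 mL total → factor 8/0.5 = 16
Step 4: 160 μL + 3.04 mL = 3200 μL total → factor 3200/160 = 20
Step 5: 0.3 mL + 3.3 mL = 3.6 mL total → factor 3.6/0.3 = 12
Product of known-step factors = 15360
Overall factor = 3.00 × 10^5 cells/mL / (3.91 cells/mL) = 76726
Step-1 factor = 76726 / 15360 = 4.9952
v = 10 mL / 4.9952 = 2.00 mL

2.00 mL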